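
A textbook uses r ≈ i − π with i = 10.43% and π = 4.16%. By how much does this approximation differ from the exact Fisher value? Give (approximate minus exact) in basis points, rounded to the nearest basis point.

Approximate: r ≈ 10.430% − 4.160% = 6.2700%
Exact: (1 + 0.1043)/(1 + 0.0416) − 1 = 6.0196%
Error = 6.2700% − 6.0196% = 0.2504% → 25 basis points.

25 basis points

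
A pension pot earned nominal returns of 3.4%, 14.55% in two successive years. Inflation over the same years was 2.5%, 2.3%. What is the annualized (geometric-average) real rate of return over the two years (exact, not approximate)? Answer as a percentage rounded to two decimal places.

6.28%

Compound the nominal returns: 1.0340 × 1.1455 = 1.18444700.
Compound inflation: 1.0250 × 1.0230 = 1.04857500.
Deflate: 1.18444700 / 1.04857500 = 1.12957776.
Annualized real rate = 1.12957776^(1/2) − 1 = 6.2816% → 6.28%.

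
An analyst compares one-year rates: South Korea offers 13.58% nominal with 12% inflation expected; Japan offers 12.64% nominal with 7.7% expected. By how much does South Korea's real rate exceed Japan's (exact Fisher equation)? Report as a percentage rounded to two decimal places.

-3.18%

South Korea: (1 + 0.1358)/(1 + 0.1200) − 1 = 1.4107%
Japan: (1 + 0.1264)/(1 + 0.0770) − 1 = 4.5868%
Differential = 1.4107% − 4.5868% = -3.1761% → -3.18%.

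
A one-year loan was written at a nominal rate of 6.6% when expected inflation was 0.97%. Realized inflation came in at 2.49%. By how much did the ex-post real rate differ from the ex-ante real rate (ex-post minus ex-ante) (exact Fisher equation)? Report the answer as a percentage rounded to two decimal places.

-1.57%

Ex-ante: (1 + 0.0660)/(1 + 0.0097) − 1 = 5.5759%
Ex-post: (1 + 0.0660)/(1 + 0.0249) − 1 = 4.0101%
Difference (ex-post − ex-ante) = -1.5658% → -1.57%.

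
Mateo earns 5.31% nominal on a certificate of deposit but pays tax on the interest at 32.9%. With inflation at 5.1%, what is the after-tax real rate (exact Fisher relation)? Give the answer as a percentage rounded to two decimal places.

After-tax nominal return = 5.31% × (1 − 0.329) = 3.56301%.
1 + r = 1.0356301 / 1.05100 = 0.985376
After-tax real rate = 0.985376 − 1 → -1.46%.

-1.46%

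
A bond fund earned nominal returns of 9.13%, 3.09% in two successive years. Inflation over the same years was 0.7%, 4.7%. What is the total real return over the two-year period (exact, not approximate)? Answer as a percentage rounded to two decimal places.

6.70%

Compound the nominal returns: 1.0913 × 1.0309 = 1.125021.
Compound inflation: 1.0070 × 1.0470 = 1.054329.
Deflate: 1.125021 / 1.054329 = 1.067049.
Total real return = 1.067049 − 1 → 6.70%.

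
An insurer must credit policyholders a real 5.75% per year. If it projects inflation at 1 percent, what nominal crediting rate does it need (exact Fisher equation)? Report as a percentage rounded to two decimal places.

(1 + i) = (1 + r)(1 + π) = 1.05750 × 1.01000 = 1.068075
i = 1.068075 − 1, so the required nominal rate is 6.81%.

6.81%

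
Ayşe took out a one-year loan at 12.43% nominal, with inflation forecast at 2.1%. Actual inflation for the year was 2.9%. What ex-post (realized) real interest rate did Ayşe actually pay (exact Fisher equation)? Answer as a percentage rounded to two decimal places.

Ex-post: (1 + 0.1243)/(1 + 0.0290) − 1 = 9.2614%
So the realized real rate is 9.26%.

9.26%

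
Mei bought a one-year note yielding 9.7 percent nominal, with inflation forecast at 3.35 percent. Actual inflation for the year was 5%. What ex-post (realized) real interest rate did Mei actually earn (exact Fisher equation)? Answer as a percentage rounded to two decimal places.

Ex-post: (1 + 0.0970)/(1 + 0.0500) − 1 = 4.4762%
So the realized real rate is 4.48%.

4.48%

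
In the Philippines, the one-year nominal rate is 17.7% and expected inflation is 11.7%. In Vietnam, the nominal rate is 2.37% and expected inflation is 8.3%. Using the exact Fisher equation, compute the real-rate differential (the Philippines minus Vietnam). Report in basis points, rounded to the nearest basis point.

The Philippines: (1 + 0.1770)/(1 + 0.1170) − 1 = 5.3715%
Vietnam: (1 + 0.0237)/(1 + 0.0830) − 1 = -5.4755%
Differential = 5.3715% − (-5.4755%) = 10.8471% → 1085 basis points.

1085 basis points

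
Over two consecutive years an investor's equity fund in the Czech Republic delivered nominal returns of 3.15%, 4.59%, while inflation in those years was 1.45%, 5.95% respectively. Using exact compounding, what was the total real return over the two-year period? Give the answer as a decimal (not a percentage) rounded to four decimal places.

Nominal growth factor = 1.0315 × 1.0459 = 1.078846
Price-level growth factor = 1.0145 × 1.0595 = 1.074863
Real growth factor = 1.078846 / 1.074863 = 1.003706
Total real return = 1.003706 − 1 → 0.0037.

0.0037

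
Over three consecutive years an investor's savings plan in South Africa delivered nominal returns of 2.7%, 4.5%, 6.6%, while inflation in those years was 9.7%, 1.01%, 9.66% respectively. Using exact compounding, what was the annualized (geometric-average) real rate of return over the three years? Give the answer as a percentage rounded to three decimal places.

Nominal growth factor = 1.0270 × 1.0450 × 1.0660 = 1.14404719
Price-level growth factor = 1.0970 × 1.0101 × 1.0966 = 1.21512020
Real growth factor = 1.14404719 / 1.21512020 = 0.94150948
Annualized real rate = 0.94150948^(1/3) − 1 = -1.9890% → -1.989%.

-1.989%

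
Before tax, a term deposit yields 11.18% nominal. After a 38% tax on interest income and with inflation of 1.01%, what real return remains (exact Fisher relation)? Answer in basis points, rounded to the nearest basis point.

After-tax nominal return = 11.18% × (1 − 0.38) = 6.9316%.
1 + r = 1.069316 / 1.01010 = 1.058624
After-tax real rate = 1.058624 − 1 → 586 basis points.

586 basis points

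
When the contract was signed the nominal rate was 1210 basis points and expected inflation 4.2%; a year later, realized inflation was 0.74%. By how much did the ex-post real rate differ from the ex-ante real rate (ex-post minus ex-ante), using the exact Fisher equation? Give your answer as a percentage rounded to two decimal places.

Ex-ante: (1 + 0.1210)/(1 + 0.0420) − 1 = 7.58157%
Ex-post: (1 + 0.1210)/(1 + 0.0074) − 1 = 11.27655%
Difference (ex-post − ex-ante) = 3.69498% → 3.69%.

3.69%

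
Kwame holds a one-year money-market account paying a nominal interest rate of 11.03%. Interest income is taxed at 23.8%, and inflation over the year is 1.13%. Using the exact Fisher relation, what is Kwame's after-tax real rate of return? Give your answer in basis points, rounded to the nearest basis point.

After-tax nominal return = 11.03% × (1 − 0.238) = 8.40486%.
1 + r = 1.0840486 / 1.01130 = 1.071936
After-tax real rate = 1.071936 − 1 → 719 basis points.

719 basis points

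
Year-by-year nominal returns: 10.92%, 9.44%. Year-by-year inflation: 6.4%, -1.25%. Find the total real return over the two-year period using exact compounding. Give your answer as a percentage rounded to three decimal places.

15.533%

Compound the nominal returns: 1.1092 × 1.0944 = 1.213908.
Compound inflation: 1.0640 × 0.9875 = 1.050700.
Deflate: 1.213908 / 1.050700 = 1.155333.
Total real return = 1.155333 − 1 → 15.533%.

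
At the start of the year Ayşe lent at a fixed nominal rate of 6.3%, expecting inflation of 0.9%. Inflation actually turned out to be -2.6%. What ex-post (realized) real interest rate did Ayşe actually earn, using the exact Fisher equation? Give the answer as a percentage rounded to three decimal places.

9.138%

Ex-post: (1 + 0.0630)/(1 − 0.0260) − 1 = 9.1376%
So the realized real rate is 9.138%.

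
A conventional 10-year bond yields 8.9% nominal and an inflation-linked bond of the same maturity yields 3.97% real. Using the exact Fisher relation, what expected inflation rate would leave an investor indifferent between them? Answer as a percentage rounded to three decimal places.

4.742%

(1 + π) = (1 + i)/(1 + r) = 1.08900 / 1.03970 = 1.047418
Break-even inflation = 1.047418 − 1 → 4.742%.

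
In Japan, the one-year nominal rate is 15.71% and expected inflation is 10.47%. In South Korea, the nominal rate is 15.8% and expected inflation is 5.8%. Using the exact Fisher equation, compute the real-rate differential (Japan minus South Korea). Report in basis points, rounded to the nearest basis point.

-471 basis points

Japan: (1 + 0.1571)/(1 + 0.1047) − 1 = 4.7434%
South Korea: (1 + 0.1580)/(1 + 0.0580) − 1 = 9.4518%
Differential = 4.7434% − 9.4518% = -4.7084% → -471 basis points.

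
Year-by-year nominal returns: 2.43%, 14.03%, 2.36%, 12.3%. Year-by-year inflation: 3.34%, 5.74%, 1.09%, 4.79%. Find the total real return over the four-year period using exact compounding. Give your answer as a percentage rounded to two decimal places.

15.99%

Compound the nominal returns: 1.0243 × 1.1403 × 1.0236 × 1.1230 = 1.342630.
Compound inflation: 1.0334 × 1.0574 × 1.0109 × 1.0479 = 1.157539.
Deflate: 1.342630 / 1.157539 = 1.159900.
Total real return = 1.159900 − 1 → 15.99%.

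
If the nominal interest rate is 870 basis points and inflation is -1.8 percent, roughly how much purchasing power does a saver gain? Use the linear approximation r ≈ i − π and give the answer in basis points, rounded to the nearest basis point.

r ≈ i − π = 8.7% − (-1.8%) = 1050 basis points.

1050 basis points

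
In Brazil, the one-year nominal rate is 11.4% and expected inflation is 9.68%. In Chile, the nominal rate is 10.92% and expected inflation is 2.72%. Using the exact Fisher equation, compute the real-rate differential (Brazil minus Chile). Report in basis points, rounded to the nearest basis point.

-641 basis points

Brazil: (1 + 0.1140)/(1 + 0.0968) − 1 = 1.5682%
Chile: (1 + 0.1092)/(1 + 0.0272) − 1 = 7.9829%
Differential = 1.5682% − 7.9829% = -6.4147% → -641 basis points.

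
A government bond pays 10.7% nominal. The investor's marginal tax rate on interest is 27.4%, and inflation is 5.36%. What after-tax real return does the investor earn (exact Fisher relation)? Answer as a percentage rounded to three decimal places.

2.286%

After-tax nominal return = 10.7% × (1 − 0.274) = 7.7682%.
1 + r = 1.077682 / 1.05360 = 1.022857
After-tax real rate = 1.022857 − 1 → 2.286%.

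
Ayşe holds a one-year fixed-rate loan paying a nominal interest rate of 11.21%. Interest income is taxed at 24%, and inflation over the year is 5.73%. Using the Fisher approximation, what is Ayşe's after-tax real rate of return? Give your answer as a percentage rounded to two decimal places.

After-tax nominal return = 11.21% × (1 − 0.24) = 8.5196%.
r ≈ 8.5196% − 5.73% → 2.79%.

2.79%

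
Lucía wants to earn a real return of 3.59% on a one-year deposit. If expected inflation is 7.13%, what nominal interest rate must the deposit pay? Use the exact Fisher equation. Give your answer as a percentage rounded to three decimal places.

(1 + i) = (1 + r)(1 + π) = 1.03590 × 1.07130 = 1.10975967
i = 1.10975967 − 1, so the required nominal rate is 10.976%.

10.976%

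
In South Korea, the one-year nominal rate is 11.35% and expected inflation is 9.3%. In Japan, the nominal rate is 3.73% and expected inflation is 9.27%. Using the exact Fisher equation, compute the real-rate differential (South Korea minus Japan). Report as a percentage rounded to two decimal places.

South Korea: (1 + 0.1135)/(1 + 0.0930) − 1 = 1.8756%
Japan: (1 + 0.0373)/(1 + 0.0927) − 1 = -5.0700%
Differential = 1.8756% − (-5.0700%) = 6.9456% → 6.95%.

6.95%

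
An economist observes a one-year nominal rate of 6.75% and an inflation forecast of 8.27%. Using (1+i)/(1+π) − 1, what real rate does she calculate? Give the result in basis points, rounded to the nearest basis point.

-140 basis points

By the Fisher relation, 1 + r = (1 + i)/(1 + π).
1 + r = 1.06750 / 1.08270 = 0.985961
r = 0.985961 − 1 = -1.4039%, i.e. -140 basis points.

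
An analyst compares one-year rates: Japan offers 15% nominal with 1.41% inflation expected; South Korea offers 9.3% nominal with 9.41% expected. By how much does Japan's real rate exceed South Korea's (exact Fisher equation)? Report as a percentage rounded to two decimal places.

13.50%

Japan: (1 + 0.1500)/(1 + 0.0141) − 1 = 13.4010%
South Korea: (1 + 0.0930)/(1 + 0.0941) − 1 = -0.1005%
Differential = 13.4010% − (-0.1005%) = 13.5016% → 13.50%.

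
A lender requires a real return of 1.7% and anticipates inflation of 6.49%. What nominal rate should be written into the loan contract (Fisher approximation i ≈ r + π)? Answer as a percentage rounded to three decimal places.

8.190%

i ≈ r + π = 1.7% + 6.49% = 8.190%.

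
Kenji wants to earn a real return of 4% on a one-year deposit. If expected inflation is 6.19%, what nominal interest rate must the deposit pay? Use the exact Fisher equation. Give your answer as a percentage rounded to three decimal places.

(1 + i) = (1 + r)(1 + π) = 1.04000 × 1.06190 = 1.104376
i = 1.104376 − 1, so the required nominal rate is 10.438%.

10.438%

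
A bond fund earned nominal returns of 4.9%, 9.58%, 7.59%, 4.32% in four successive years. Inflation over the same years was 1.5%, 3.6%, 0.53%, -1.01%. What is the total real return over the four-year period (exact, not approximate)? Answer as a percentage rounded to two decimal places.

23.29%

Compound the nominal returns: 1.0490 × 1.0958 × 1.0759 × 1.0432 = 1.290168.
Compound inflation: 1.0150 × 1.0360 × 1.0053 × 0.9899 = 1.046436.
Deflate: 1.290168 / 1.046436 = 1.232916.
Total real return = 1.232916 − 1 → 23.29%.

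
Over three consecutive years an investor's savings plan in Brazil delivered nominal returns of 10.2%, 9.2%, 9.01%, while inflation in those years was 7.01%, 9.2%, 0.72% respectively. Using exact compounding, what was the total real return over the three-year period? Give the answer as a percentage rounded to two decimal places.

11.46%

Compound the nominal returns: 1.1020 × 1.0920 × 1.0901 = 1.311809.
Compound inflation: 1.0701 × 1.0920 × 1.0072 = 1.176963.
Deflate: 1.311809 / 1.176963 = 1.114571.
Total real return = 1.114571 − 1 → 11.46%.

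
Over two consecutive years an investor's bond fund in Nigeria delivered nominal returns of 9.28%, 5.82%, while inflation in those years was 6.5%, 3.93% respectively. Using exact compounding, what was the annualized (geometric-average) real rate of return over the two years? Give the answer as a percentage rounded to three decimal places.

Compound the nominal returns: 1.0928 × 1.0582 = 1.15640096.
Compound inflation: 1.0650 × 1.0393 = 1.10685450.
Deflate: 1.15640096 / 1.10685450 = 1.04476330.
Annualized real rate = 1.04476330^(1/2) − 1 = 2.2137% → 2.214%.

2.214%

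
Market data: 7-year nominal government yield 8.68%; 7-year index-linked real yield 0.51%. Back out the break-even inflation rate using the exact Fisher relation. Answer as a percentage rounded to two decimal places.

(1 + π) = (1 + i)/(1 + r) = 1.08680 / 1.00510 = 1.081285
Break-even inflation = 1.081285 − 1 → 8.13%.

8.13%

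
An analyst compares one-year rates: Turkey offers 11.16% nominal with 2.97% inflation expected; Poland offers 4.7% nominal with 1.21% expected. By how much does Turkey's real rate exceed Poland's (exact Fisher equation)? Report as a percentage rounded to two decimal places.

Turkey: (1 + 0.1116)/(1 + 0.0297) − 1 = 7.9538%
Poland: (1 + 0.0470)/(1 + 0.0121) − 1 = 3.4483%
Differential = 7.9538% − 3.4483% = 4.5055% → 4.51%.

4.51%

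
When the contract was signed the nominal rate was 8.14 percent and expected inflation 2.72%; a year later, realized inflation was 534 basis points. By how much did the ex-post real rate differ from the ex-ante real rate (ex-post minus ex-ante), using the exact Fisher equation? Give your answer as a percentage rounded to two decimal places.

Ex-ante: (1 + 0.0814)/(1 + 0.0272) − 1 = 5.2765%
Ex-post: (1 + 0.0814)/(1 + 0.0534) − 1 = 2.6581%
Difference (ex-post − ex-ante) = -2.6184% → -2.62%.

-2.62%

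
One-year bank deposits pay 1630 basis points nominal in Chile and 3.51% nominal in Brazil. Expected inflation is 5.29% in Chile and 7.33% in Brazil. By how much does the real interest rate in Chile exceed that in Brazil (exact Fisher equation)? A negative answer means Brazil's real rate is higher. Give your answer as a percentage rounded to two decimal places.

Chile: (1 + 0.1630)/(1 + 0.0529) − 1 = 10.4568%
Brazil: (1 + 0.0351)/(1 + 0.0733) − 1 = -3.5591%
Differential = 10.4568% − (-3.5591%) = 14.0160% → 14.02%.

14.02%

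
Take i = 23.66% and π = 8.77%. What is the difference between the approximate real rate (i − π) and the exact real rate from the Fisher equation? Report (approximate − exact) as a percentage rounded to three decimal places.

1.201%

Approximate: r ≈ 23.660% − 8.770% = 14.8900%
Exact: (1 + 0.2366)/(1 + 0.0877) − 1 = 13.6894%
Error = 14.8900% − 13.6894% = 1.2006% → 1.201%.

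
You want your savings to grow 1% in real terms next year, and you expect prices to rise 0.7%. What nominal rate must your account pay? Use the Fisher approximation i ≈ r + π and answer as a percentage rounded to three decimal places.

1.700%

i ≈ r + π = 1% + 0.7% = 1.700%.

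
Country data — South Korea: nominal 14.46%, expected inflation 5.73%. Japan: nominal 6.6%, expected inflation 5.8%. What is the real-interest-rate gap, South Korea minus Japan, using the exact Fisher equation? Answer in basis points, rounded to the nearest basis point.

750 basis points

South Korea: (1 + 0.1446)/(1 + 0.0573) − 1 = 8.2569%
Japan: (1 + 0.0660)/(1 + 0.0580) − 1 = 0.7561%
Differential = 8.2569% − 0.7561% = 7.5007% → 750 basis points.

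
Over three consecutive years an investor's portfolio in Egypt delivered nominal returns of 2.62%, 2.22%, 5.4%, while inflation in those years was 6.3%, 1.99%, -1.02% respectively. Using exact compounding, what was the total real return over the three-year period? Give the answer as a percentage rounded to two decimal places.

3.03%

Compound the nominal returns: 1.0262 × 1.0222 × 1.0540 = 1.105627.
Compound inflation: 1.0630 × 1.0199 × 0.9898 = 1.073095.
Deflate: 1.105627 / 1.073095 = 1.030315.
Total real return = 1.030315 − 1 → 3.03%.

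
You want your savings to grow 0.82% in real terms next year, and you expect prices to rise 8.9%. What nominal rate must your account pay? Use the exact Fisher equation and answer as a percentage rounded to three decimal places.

9.793%

(1 + i) = (1 + r)(1 + π) = 1.00820 × 1.08900 = 1.0979298
i = 1.0979298 − 1, so the required nominal rate is 9.793%.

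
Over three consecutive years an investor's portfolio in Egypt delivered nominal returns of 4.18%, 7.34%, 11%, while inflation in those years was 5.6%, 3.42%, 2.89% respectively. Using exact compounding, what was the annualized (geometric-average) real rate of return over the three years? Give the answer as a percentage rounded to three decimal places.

3.373%

Nominal growth factor = 1.0418 × 1.0734 × 1.1100 = 1.241277613
Price-level growth factor = 1.0560 × 1.0342 × 1.0289 = 1.123677329
Real growth factor = 1.241277613 / 1.123677329 = 1.104656631
Annualized real rate = 1.104656631^(1/3) − 1 = 3.37347% → 3.373%.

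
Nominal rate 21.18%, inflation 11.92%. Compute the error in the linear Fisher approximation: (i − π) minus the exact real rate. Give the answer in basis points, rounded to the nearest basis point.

Approximate: r ≈ 21.180% − 11.920% = 9.2600%
Exact: (1 + 0.2118)/(1 + 0.1192) − 1 = 8.2738%
Error = 9.2600% − 8.2738% = 0.9862% → 99 basis points.

99 basis points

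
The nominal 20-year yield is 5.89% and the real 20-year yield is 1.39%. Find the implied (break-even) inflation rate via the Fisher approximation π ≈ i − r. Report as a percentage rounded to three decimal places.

π ≈ i − r = 5.89% − 1.39% → 4.500%.

4.500%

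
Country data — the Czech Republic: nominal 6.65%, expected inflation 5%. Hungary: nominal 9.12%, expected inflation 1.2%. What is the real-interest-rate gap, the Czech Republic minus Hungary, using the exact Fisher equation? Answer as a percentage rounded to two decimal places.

The Czech Republic: (1 + 0.0665)/(1 + 0.0500) − 1 = 1.5714%
Hungary: (1 + 0.0912)/(1 + 0.0120) − 1 = 7.8261%
Differential = 1.5714% − 7.8261% = -6.2547% → -6.25%.

-6.25%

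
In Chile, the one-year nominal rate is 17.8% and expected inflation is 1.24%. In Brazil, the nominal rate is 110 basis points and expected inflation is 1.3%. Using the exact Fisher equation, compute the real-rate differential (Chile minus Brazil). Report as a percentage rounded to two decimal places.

16.55%

Chile: (1 + 0.1780)/(1 + 0.0124) − 1 = 16.3572%
Brazil: (1 + 0.0110)/(1 + 0.0130) − 1 = -0.1974%
Differential = 16.3572% − (-0.1974%) = 16.5546% → 16.55%.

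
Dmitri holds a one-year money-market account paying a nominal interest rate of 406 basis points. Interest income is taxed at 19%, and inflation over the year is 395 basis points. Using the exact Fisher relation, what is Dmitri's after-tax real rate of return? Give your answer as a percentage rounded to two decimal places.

-0.64%

After-tax nominal return = 4.06% × (1 − 0.19) = 3.2886%.
1 + r = 1.032886 / 1.03950 = 0.993637
After-tax real rate = 0.993637 − 1 → -0.64%.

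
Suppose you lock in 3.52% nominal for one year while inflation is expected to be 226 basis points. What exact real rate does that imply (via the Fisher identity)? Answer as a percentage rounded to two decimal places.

1.23%

By the Fisher identity, 1 + r = (1 + i)/(1 + π).
1 + r = 1.03520 / 1.02260 = 1.012322
r = 1.012322 − 1 = 1.2322%, i.e. 1.23%.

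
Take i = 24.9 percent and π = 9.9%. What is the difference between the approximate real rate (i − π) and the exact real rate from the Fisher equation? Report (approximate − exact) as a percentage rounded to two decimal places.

1.35%

Approximate: r ≈ 24.900% − 9.900% = 15.0000%
Exact: (1 + 0.2490)/(1 + 0.0990) − 1 = 13.6488%
Error = 15.0000% − 13.6488% = 1.3512% → 1.35%.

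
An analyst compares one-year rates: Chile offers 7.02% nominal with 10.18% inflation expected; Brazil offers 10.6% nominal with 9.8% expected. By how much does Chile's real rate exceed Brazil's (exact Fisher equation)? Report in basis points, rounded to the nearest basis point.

Chile: (1 + 0.0702)/(1 + 0.1018) − 1 = -2.8680%
Brazil: (1 + 0.1060)/(1 + 0.0980) − 1 = 0.7286%
Differential = -2.8680% − 0.7286% = -3.5966% → -360 basis points.

-360 basis points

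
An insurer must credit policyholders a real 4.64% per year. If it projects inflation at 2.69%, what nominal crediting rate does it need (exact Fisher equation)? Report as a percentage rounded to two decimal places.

(1 + i) = (1 + r)(1 + π) = 1.04640 × 1.02690 = 1.07454816
i = 1.07454816 − 1, so the required nominal rate is 7.45%.

7.45%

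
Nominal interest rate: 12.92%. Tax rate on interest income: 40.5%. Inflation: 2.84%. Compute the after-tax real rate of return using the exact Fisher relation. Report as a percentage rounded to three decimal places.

After-tax nominal return = 12.92% × (1 − 0.405) = 7.6874%.
1 + r = 1.076874 / 1.02840 = 1.0471354
After-tax real rate = 1.0471354 − 1 → 4.714%.

4.714%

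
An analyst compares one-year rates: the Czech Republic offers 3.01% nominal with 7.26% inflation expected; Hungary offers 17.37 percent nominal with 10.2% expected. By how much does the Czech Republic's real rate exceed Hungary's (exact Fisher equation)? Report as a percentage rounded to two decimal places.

The Czech Republic: (1 + 0.0301)/(1 + 0.0726) − 1 = -3.9623%
Hungary: (1 + 0.1737)/(1 + 0.1020) − 1 = 6.5064%
Differential = -3.9623% − 6.5064% = -10.4687% → -10.47%.

-10.47%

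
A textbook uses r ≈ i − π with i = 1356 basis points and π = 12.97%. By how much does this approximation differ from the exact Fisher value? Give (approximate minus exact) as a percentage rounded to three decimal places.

Approximate: r ≈ 13.560% − 12.970% = 0.5900%
Exact: (1 + 0.1356)/(1 + 0.1297) − 1 = 0.5223%
Error = 0.5900% − 0.5223% = 0.0677% → 0.068%.

0.068%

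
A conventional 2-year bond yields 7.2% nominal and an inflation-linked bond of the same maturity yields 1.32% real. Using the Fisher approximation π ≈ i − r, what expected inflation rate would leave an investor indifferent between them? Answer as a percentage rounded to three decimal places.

5.880%

π ≈ i − r = 7.2% − 1.32% → 5.880%.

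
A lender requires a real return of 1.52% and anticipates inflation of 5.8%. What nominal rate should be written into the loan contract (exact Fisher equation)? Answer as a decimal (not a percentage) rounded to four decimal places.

(1 + i) = (1 + r)(1 + π) = 1.01520 × 1.05800 = 1.0740816
i = 1.0740816 − 1, so the required nominal rate is 0.0741.

0.0741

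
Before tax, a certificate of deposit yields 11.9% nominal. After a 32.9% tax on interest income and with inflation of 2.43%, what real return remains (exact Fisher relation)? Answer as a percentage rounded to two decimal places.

After-tax nominal return = 11.9% × (1 − 0.329) = 7.9849%.
1 + r = 1.079849 / 1.02430 = 1.054231
After-tax real rate = 1.054231 − 1 → 5.42%.

5.42%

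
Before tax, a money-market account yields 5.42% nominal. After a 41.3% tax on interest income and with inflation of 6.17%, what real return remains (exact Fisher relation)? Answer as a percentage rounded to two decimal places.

-2.81%

After-tax nominal return = 5.42% × (1 − 0.413) = 3.18154%.
1 + r = 1.0318154 / 1.06170 = 0.971852
After-tax real rate = 0.971852 − 1 → -2.81%.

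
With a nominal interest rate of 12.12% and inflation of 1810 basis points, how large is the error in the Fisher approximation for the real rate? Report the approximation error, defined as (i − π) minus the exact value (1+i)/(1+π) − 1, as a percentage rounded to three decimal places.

-0.916%

Approximate: r ≈ 12.120% − 18.100% = -5.9800%
Exact: (1 + 0.1212)/(1 + 0.1810) − 1 = -5.06351%
Error = -5.9800% − (-5.06351%) = -0.91649% → -0.916%.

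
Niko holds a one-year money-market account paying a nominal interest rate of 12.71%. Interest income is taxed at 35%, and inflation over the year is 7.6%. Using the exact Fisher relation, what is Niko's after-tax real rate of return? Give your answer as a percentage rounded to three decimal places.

0.615%

After-tax nominal return = 12.71% × (1 − 0.35) = 8.2615%.
1 + r = 1.082615 / 1.07600 = 1.006148
After-tax real rate = 1.006148 − 1 → 0.615%.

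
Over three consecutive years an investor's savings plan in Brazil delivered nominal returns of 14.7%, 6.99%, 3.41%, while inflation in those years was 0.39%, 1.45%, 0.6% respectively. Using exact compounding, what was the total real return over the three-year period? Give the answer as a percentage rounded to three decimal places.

23.859%

Compound the nominal returns: 1.1470 × 1.0699 × 1.0341 = 1.269022.
Compound inflation: 1.0039 × 1.0145 × 1.0060 = 1.024567.
Deflate: 1.269022 / 1.024567 = 1.238593.
Total real return = 1.238593 − 1 → 23.859%.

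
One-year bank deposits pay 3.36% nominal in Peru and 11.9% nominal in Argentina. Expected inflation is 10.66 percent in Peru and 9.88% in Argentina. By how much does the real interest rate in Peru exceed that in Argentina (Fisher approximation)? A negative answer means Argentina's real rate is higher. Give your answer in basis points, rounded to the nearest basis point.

Peru: 3.36% − 10.66% = -7.300%
Argentina: 11.9% − 9.88% = 2.020%
Differential = -9.320% → -932 basis points.

-932 basis points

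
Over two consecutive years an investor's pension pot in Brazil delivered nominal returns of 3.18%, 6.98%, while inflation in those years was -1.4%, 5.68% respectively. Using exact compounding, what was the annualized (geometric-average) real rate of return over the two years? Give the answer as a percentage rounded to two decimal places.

Compound the nominal returns: 1.0318 × 1.0698 = 1.10381964.
Compound inflation: 0.9860 × 1.0568 = 1.04200480.
Deflate: 1.10381964 / 1.04200480 = 1.05932299.
Annualized real rate = 1.05932299^(1/2) − 1 = 2.9234% → 2.92%.

2.92%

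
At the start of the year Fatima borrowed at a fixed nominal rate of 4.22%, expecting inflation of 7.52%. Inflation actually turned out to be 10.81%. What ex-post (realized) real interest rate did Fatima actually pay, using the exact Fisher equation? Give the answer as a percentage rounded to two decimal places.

-5.95%

Ex-post: (1 + 0.0422)/(1 + 0.1081) − 1 = -5.9471%
So the realized real rate is -5.95%.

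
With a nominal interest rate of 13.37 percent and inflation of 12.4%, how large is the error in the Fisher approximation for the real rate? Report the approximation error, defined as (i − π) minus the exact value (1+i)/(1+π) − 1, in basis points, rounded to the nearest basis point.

Approximate: r ≈ 13.370% − 12.400% = 0.9700%
Exact: (1 + 0.1337)/(1 + 0.1240) − 1 = 0.8630%
Error = 0.9700% − 0.8630% = 0.1070% → 11 basis points.

11 basis points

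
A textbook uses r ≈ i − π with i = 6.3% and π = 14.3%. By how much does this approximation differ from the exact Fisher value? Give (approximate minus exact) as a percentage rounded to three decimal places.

-1.001%

Approximate: r ≈ 6.300% − 14.300% = -8.0000%
Exact: (1 + 0.0630)/(1 + 0.1430) − 1 = -6.9991%
Error = -8.0000% − (-6.9991%) = -1.0009% → -1.001%.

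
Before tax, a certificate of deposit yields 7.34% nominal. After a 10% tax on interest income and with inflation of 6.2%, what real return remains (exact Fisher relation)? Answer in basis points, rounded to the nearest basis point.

After-tax nominal return = 7.34% × (1 − 0.1) = 6.6060%.
1 + r = 1.06606 / 1.06200 = 1.003823
After-tax real rate = 1.003823 − 1 → 38 basis points.

38 basis points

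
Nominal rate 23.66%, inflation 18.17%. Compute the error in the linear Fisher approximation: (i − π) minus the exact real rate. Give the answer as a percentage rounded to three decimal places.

Approximate: r ≈ 23.660% − 18.170% = 5.4900%
Exact: (1 + 0.2366)/(1 + 0.1817) − 1 = 4.6458%
Error = 5.4900% − 4.6458% = 0.8442% → 0.844%.

0.844%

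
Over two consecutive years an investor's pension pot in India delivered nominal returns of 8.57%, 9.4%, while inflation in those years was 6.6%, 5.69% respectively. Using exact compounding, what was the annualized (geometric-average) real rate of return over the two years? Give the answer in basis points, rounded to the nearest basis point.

268 basis points

Compound the nominal returns: 1.0857 × 1.0940 = 1.18775580.
Compound inflation: 1.0660 × 1.0569 = 1.12665540.
Deflate: 1.18775580 / 1.12665540 = 1.05423167.
Annualized real rate = 1.05423167^(1/2) − 1 = 2.6758% → 268 basis points.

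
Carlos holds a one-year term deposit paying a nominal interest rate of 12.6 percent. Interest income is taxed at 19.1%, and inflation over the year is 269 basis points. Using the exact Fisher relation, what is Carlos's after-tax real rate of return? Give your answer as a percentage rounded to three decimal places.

After-tax nominal return = 12.6% × (1 − 0.191) = 10.1934%.
1 + r = 1.101934 / 1.02690 = 1.073068
After-tax real rate = 1.073068 − 1 → 7.307%.

7.307%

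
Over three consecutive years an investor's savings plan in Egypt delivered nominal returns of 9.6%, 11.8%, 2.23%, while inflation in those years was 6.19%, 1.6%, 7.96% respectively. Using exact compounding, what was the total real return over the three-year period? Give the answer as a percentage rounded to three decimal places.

7.545%

Nominal growth factor = 1.0960 × 1.1180 × 1.0223 = 1.252653
Price-level growth factor = 1.0619 × 1.0160 × 1.0796 = 1.164770
Real growth factor = 1.252653 / 1.164770 = 1.075451
Total real return = 1.075451 − 1 → 7.545%.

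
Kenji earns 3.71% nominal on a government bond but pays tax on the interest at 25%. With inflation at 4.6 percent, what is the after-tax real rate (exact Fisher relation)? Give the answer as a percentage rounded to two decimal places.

-1.74%

After-tax nominal return = 3.71% × (1 − 0.25) = 2.7825%.
1 + r = 1.027825 / 1.04600 = 0.982624
After-tax real rate = 0.982624 − 1 → -1.74%.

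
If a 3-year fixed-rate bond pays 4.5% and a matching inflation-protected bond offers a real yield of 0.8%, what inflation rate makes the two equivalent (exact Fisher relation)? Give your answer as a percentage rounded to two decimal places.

3.67%

(1 + π) = (1 + i)/(1 + r) = 1.04500 / 1.00800 = 1.036706
Break-even inflation = 1.036706 − 1 → 3.67%.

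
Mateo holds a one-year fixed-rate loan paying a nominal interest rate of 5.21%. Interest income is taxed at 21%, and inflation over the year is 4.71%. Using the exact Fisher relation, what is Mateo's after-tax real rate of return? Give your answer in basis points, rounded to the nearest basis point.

After-tax nominal return = 5.21% × (1 − 0.21) = 4.1159%.
1 + r = 1.041159 / 1.04710 = 0.994326
After-tax real rate = 0.994326 − 1 → -57 basis points.

-57 basis points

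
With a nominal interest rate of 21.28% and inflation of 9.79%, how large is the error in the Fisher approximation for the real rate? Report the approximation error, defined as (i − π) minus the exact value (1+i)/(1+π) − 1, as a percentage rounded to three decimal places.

Approximate: r ≈ 21.280% − 9.790% = 11.4900%
Exact: (1 + 0.2128)/(1 + 0.0979) − 1 = 10.4654%
Error = 11.4900% − 10.4654% = 1.0246% → 1.025%.

1.025%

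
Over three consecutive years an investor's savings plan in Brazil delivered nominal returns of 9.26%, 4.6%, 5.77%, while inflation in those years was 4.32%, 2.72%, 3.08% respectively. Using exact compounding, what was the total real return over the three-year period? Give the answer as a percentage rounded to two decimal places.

Compound the nominal returns: 1.0926 × 1.0460 × 1.0577 = 1.208803.
Compound inflation: 1.0432 × 1.0272 × 1.0308 = 1.104580.
Deflate: 1.208803 / 1.104580 = 1.094355.
Total real return = 1.094355 − 1 → 9.44%.

9.44%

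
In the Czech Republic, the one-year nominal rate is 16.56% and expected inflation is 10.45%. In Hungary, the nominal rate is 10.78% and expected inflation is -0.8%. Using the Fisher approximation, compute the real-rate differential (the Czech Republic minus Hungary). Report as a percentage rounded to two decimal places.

The Czech Republic: 16.56% − 10.45% = 6.110%
Hungary: 10.78% − (-0.8%) = 11.580%
Differential = -5.470% → -5.47%.

-5.47%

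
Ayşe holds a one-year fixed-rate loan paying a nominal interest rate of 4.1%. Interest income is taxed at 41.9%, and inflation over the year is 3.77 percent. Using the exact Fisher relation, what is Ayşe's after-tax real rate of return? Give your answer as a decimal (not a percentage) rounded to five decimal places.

-0.01337

After-tax nominal return = 4.1% × (1 − 0.419) = 2.3821%.
1 + r = 1.023821 / 1.03770 = 0.9866252
After-tax real rate = 0.9866252 − 1 → -0.01337.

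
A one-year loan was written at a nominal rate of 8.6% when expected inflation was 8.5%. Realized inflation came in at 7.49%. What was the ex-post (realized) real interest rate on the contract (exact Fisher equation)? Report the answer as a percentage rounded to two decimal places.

1.03%

Ex-post: (1 + 0.0860)/(1 + 0.0749) − 1 = 1.0327%
So the realized real rate is 1.03%.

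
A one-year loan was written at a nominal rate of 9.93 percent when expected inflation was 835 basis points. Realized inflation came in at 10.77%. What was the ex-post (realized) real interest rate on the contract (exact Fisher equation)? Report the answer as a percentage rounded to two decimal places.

Ex-post: (1 + 0.0993)/(1 + 0.1077) − 1 = -0.7583%
So the realized real rate is -0.76%.

-0.76%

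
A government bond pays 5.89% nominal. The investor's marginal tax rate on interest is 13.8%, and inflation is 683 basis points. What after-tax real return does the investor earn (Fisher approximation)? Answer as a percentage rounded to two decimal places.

After-tax nominal return = 5.89% × (1 − 0.138) = 5.07718%.
r ≈ 5.07718% − 6.83% → -1.75%.

-1.75%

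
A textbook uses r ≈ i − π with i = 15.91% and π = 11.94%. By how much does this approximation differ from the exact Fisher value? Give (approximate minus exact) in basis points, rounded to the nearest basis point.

Approximate: r ≈ 15.910% − 11.940% = 3.9700%
Exact: (1 + 0.1591)/(1 + 0.1194) − 1 = 3.5465%
Error = 3.9700% − 3.5465% = 0.4235% → 42 basis points.

42 basis points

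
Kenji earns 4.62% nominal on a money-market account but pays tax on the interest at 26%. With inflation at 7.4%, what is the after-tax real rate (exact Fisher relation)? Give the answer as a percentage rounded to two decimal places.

After-tax nominal return = 4.62% × (1 − 0.26) = 3.4188%.
1 + r = 1.034188 / 1.07400 = 0.962931
After-tax real rate = 0.962931 − 1 → -3.71%.

-3.71%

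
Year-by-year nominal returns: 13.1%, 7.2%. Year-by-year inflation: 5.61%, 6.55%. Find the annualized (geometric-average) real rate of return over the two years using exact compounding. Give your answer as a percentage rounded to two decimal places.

3.80%

Compound the nominal returns: 1.1310 × 1.0720 = 1.21243200.
Compound inflation: 1.0561 × 1.0655 = 1.12527455.
Deflate: 1.21243200 / 1.12527455 = 1.07745439.
Annualized real rate = 1.07745439^(1/2) − 1 = 3.8005% → 3.80%.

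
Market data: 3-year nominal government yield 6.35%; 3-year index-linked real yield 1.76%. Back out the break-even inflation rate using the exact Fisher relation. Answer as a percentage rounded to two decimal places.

4.51%

(1 + π) = (1 + i)/(1 + r) = 1.06350 / 1.01760 = 1.045106
Break-even inflation = 1.045106 − 1 → 4.51%.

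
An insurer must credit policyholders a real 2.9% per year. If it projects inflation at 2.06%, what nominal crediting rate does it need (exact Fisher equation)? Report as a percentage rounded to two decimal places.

(1 + i) = (1 + r)(1 + π) = 1.02900 × 1.02060 = 1.0501974
i = 1.0501974 − 1, so the required nominal rate is 5.02%.

5.02%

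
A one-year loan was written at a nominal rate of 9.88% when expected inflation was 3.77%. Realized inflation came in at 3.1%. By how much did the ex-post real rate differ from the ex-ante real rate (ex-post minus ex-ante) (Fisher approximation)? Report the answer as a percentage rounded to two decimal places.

Ex-ante: 9.88% − 3.77% = 6.110%
Ex-post: 9.88% − 3.1% = 6.780%
Difference (ex-post − ex-ante) = 0.6700% → 0.67%.

0.67%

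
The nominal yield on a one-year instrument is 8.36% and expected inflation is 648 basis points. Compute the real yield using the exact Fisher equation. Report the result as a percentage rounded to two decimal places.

By the Fisher equation, 1 + r = (1 + i)/(1 + π).
1 + r = 1.08360 / 1.06480 = 1.017656
r = 1.017656 − 1 = 1.7656%, i.e. 1.77%.

1.77%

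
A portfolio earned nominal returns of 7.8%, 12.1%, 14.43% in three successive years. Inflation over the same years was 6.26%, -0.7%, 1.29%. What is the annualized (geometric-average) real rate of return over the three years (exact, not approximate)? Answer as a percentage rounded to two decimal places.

Nominal growth factor = 1.0780 × 1.1210 × 1.1443 = 1.38281560
Price-level growth factor = 1.0626 × 0.9930 × 1.0129 = 1.06877339
Real growth factor = 1.38281560 / 1.06877339 = 1.29383424
Annualized real rate = 1.29383424^(1/3) − 1 = 8.9665% → 8.97%.

8.97%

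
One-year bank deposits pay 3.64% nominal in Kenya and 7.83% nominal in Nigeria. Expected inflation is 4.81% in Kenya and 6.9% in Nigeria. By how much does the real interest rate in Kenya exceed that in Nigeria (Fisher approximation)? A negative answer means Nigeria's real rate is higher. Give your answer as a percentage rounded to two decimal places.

-2.10%

Kenya: 3.64% − 4.81% = -1.170%
Nigeria: 7.83% − 6.9% = 0.930%
Differential = -2.100% → -2.10%.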